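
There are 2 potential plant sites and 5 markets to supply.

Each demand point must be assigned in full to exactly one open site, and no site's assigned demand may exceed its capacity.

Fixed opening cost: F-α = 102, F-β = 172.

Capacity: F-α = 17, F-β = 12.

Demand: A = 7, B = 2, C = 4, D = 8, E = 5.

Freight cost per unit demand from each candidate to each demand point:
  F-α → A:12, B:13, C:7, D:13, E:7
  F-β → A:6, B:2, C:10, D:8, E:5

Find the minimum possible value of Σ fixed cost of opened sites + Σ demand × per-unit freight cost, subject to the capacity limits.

487

Open {F-α, F-β}; cheapest assignment that respects the capacities:
  F-α (cap 17, load 17): C, D, E — cost 4×7 + 8×13 + 5×7 = 167
  F-β (cap 12, load 9): A, B — cost 7×6 + 2×2 = 46
  Shipping 213, fixed 274 → total 487.
  Any other capacity-feasible assignment to {F-α, F-β} ships for at least 213.
Total demand is 26 and no other set of sites has combined capacity ≥ 26, so {F-α, F-β} is the only feasible choice of open sites. Minimum: 487.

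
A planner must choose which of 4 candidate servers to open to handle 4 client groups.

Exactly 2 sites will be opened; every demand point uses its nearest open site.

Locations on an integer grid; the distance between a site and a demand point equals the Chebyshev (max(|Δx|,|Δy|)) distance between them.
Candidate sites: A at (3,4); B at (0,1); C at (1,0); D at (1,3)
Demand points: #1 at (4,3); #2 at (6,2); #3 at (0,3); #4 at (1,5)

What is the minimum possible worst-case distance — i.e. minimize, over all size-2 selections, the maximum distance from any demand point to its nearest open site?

3

Open {A, B}.
  Farthest demand point is #2 at distance 3 (to A); all others are ≤ 3.
With {A, C} the worst case is 3.
With {A, D} the worst case is 3.
No size-2 selection achieves below 3.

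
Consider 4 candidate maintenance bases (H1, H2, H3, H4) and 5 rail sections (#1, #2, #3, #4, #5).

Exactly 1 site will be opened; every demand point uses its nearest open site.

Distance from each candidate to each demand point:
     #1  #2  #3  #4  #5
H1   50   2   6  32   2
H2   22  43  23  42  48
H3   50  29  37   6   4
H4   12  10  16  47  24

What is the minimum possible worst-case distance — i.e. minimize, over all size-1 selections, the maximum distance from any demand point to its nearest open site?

Open {H4}.
  Farthest demand point is #4 at distance 47 (to H4); all others are ≤ 47.
With {H2} the worst case is 48.
With {H1} the worst case is 50.
No size-1 selection achieves below 47.

47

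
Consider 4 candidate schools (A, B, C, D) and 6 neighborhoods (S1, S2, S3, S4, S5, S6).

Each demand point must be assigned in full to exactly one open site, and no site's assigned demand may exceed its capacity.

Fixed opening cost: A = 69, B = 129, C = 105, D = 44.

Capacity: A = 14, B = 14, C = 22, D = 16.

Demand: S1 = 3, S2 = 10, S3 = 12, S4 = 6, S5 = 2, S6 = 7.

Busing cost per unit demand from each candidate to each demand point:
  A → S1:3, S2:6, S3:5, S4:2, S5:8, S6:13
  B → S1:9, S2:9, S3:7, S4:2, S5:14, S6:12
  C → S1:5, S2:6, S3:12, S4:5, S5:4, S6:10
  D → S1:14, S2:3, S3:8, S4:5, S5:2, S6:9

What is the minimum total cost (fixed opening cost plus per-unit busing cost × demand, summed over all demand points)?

427

Open {A, C, D}; cheapest assignment that respects the capacities:
  A (cap 14, load 12): S3 — cost 12×5 = 60
  C (cap 22, load 16): S1, S4, S6 — cost 3×5 + 6×5 + 7×10 = 115
  D (cap 16, load 12): S2, S5 — cost 10×3 + 2×2 = 34
  Shipping 209, fixed 218 → total 427.
  Any other capacity-feasible assignment to {A, C, D} ships for at least 209.
Compare {A, B, D}: its best feasible assignment gives total 474.
Compare {B, C, D}: its best feasible assignment gives total 511.
Every other set of open sites that can feasibly serve all demand totals ≥ 474 even under its best assignment. Minimum: 427.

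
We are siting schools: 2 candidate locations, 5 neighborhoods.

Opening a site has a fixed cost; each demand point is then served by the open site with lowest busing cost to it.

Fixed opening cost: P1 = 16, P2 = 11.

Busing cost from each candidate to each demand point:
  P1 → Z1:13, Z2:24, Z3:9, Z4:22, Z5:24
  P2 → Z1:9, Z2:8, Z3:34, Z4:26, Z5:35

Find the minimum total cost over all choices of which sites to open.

99

Open {P1, P2}: assign each demand point to its cheapest open site.
  Z1→P2 9, Z2→P2 8, Z3→P1 9, Z4→P1 22, Z5→P1 24
  busing cost 72, fixed 27 → total 99.
Compare {P1}: busing cost 92 + fixed 16 = 108.
Compare {P2}: busing cost 112 + fixed 11 = 123.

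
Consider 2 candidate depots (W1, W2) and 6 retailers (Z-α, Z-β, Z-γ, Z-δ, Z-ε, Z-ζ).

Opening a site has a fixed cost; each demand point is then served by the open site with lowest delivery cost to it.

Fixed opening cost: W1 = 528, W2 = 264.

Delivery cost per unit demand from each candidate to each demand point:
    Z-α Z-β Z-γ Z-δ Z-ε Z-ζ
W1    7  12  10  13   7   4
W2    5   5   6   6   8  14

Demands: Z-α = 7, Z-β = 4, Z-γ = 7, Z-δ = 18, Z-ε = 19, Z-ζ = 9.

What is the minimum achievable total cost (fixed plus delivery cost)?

Open {W2}: assign each demand point to its cheapest open site.
  Z-α→W2 7×5=35, Z-β→W2 4×5=20, Z-γ→W2 7×6=42, Z-δ→W2 18×6=108, Z-ε→W2 19×8=152, Z-ζ→W2 9×14=126
  delivery cost 483, fixed 264 → total 747.
Compare {W1}: delivery cost 570 + fixed 528 = 1098.
Compare {W1, W2}: delivery cost 374 + fixed 792 = 1166.

747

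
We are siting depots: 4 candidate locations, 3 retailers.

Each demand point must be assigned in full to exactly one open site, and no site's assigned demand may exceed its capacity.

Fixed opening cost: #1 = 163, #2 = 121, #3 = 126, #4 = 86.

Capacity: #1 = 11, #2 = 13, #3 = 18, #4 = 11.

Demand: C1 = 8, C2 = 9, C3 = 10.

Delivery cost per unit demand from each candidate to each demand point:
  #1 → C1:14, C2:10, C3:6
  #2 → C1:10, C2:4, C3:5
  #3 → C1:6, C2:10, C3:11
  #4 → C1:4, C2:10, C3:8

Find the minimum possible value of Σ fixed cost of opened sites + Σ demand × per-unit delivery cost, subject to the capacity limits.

Open {#3, #4}; cheapest assignment that respects the capacities:
  #3 (cap 18, load 17): C1, C2 — cost 8×6 + 9×10 = 138
  #4 (cap 11, load 10): C3 — cost 10×8 = 80
  Shipping 218, fixed 212 → total 430.
  Any other capacity-feasible assignment to {#3, #4} ships for at least 218.
Compare {#2, #3}: its best feasible assignment gives total 435.
Compare {#1, #3}: its best feasible assignment gives total 487.
Every other set of open sites that can feasibly serve all demand totals ≥ 435 even under its best assignment. Minimum: 430.

430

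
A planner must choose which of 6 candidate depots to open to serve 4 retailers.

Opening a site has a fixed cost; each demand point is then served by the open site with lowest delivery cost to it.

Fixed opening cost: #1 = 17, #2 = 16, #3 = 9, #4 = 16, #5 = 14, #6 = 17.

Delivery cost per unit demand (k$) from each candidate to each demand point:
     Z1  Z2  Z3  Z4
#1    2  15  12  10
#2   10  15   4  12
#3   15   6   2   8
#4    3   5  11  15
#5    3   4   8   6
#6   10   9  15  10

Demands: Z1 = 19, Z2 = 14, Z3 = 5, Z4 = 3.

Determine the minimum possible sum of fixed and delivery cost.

162

Open {#1, #3, #5}: assign each demand point to its cheapest open site.
  Z1→#1 19×2=38, Z2→#5 14×4=56, Z3→#3 5×2=10, Z4→#5 3×6=18
  delivery cost 122, fixed 40 → total 162.
Compare {#3, #5}: delivery cost 141 + fixed 23 = 164.
Compare {#1, #2, #3, #5}: delivery cost 122 + fixed 56 = 178.
Compare {#1, #3, #4, #5}: delivery cost 122 + fixed 56 = 178.
All other subsets cost ≥ 164. Minimum total cost: 162.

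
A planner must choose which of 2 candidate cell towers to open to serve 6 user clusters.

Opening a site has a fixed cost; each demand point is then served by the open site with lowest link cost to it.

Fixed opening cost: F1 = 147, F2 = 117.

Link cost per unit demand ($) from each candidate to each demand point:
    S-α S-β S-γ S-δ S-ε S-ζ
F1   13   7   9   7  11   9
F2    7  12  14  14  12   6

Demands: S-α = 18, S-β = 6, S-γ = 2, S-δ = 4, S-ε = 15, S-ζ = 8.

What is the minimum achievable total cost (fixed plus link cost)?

Open {F2}: assign each demand point to its cheapest open site.
  S-α→F2 18×7=126, S-β→F2 6×12=72, S-γ→F2 2×14=28, S-δ→F2 4×14=56, S-ε→F2 15×12=180, S-ζ→F2 8×6=48
  link cost 510, fixed 117 → total 627.
Compare {F1, F2}: link cost 427 + fixed 264 = 691.
Compare {F1}: link cost 559 + fixed 147 = 706.

627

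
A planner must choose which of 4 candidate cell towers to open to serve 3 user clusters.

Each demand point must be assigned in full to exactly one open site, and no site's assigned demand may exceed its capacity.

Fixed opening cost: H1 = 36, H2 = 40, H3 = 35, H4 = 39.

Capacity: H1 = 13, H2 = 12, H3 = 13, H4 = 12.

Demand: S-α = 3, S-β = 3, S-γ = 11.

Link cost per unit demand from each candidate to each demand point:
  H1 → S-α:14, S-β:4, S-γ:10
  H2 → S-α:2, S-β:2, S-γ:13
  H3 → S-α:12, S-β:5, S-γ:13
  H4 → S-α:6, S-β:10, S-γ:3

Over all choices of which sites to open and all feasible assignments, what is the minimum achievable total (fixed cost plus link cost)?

124

Open {H2, H4}; cheapest assignment that respects the capacities:
  H2 (cap 12, load 6): S-α, S-β — cost 3×2 + 3×2 = 12
  H4 (cap 12, load 11): S-γ — cost 11×3 = 33
  Shipping 45, fixed 79 → total 124.
  Any other capacity-feasible assignment to {H2, H4} ships for at least 45.
Compare {H3, H4}: its best feasible assignment gives total 158.
Compare {H2, H3, H4}: its best feasible assignment gives total 159.
Every other set of open sites that can feasibly serve all demand totals ≥ 158 even under its best assignment. Minimum: 124.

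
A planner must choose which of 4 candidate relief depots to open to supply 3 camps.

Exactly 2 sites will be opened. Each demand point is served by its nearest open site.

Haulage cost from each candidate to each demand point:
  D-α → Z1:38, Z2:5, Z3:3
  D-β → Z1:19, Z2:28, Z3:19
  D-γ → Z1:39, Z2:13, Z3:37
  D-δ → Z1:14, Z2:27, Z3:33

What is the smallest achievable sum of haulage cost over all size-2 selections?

Open {D-α, D-δ}.
  Z1→D-δ 14, Z2→D-α 5, Z3→D-α 3  ⇒ total 22.
Compare {D-α, D-β}: total 27.
Compare {D-α, D-γ}: total 46.
No size-2 selection does better; minimum is 22.

22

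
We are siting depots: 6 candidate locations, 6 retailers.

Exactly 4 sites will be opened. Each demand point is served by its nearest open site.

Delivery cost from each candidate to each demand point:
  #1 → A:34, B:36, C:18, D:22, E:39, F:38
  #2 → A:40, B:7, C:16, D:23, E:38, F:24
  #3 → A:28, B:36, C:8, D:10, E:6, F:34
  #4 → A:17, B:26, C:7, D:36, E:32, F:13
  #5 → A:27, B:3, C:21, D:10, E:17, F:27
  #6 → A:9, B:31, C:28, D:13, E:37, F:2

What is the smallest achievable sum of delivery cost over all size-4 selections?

Open {#3, #4, #5, #6}.
  A→#6 9, B→#5 3, C→#4 7, D→#3 10, E→#3 6, F→#6 2  ⇒ total 37.
Compare {#1, #3, #5, #6}: total 38.
Compare {#2, #3, #5, #6}: total 38.
No size-4 selection does better; minimum is 37.

37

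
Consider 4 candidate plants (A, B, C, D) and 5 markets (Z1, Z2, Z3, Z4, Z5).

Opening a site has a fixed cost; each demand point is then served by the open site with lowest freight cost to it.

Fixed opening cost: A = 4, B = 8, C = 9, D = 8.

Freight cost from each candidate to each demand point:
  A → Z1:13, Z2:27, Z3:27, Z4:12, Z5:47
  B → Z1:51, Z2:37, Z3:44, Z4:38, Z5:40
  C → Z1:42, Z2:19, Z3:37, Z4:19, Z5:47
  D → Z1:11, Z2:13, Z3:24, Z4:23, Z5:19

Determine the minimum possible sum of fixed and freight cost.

Open {A, D}: assign each demand point to its cheapest open site.
  Z1→D 11, Z2→D 13, Z3→D 24, Z4→A 12, Z5→D 19
  freight cost 79, fixed 12 → total 91.
Compare {D}: freight cost 90 + fixed 8 = 98.
Compare {A, B, D}: freight cost 79 + fixed 20 = 99.
Compare {A, C, D}: freight cost 79 + fixed 21 = 100.
All other subsets cost ≥ 98. Minimum total cost: 91.

91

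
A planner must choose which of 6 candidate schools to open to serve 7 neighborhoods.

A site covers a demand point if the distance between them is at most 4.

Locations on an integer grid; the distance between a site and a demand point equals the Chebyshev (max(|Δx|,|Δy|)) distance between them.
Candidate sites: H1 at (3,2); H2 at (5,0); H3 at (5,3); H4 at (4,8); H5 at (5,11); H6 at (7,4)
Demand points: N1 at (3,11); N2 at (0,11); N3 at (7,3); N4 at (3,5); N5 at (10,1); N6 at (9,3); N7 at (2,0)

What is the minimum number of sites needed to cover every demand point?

Coverage sets (demand points within 4 of each site):
  H1: {N3, N4, N7}
  H2: {N3, N6, N7}
  H3: {N3, N4, N6, N7}
  H4: {N1, N2, N4}
  H5: {N1}
  H6: {N3, N4, N5, N6}
No 2 sites suffice: every size-2 union leaves at least one demand point uncovered.
But {H1, H4, H6} covers everything, so the minimum is 3.

3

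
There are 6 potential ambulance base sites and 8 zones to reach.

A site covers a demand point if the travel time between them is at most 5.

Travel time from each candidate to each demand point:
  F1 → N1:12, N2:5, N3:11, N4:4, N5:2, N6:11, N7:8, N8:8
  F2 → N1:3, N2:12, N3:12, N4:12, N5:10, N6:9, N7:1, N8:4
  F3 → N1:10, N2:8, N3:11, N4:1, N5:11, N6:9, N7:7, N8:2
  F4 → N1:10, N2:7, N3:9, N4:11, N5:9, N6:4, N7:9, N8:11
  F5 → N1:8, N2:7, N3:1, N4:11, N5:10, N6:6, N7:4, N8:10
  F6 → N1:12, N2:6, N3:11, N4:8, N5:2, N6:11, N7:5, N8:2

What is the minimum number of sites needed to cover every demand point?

4

Coverage sets (demand points within 5 of each site):
  F1: {N2, N4, N5}
  F2: {N1, N7, N8}
  F3: {N4, N8}
  F4: {N6}
  F5: {N3, N7}
  F6: {N5, N7, N8}
No 3 sites suffice: every size-3 union leaves at least one demand point uncovered.
But {F1, F2, F4, F5} covers everything, so the minimum is 4.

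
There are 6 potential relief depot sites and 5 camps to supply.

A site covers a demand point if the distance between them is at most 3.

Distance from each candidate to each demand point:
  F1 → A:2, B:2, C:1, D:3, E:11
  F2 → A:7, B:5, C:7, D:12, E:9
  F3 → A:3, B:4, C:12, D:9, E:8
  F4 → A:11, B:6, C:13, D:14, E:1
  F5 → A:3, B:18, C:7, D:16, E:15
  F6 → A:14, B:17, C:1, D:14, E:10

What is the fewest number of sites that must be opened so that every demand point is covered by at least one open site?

2

Coverage sets (demand points within 3 of each site):
  F1: {A, B, C, D}
  F2: {}
  F3: {A}
  F4: {E}
  F5: {A}
  F6: {C}
No single site covers all 5 demand points.
But {F1, F4} covers everything, so the minimum is 2.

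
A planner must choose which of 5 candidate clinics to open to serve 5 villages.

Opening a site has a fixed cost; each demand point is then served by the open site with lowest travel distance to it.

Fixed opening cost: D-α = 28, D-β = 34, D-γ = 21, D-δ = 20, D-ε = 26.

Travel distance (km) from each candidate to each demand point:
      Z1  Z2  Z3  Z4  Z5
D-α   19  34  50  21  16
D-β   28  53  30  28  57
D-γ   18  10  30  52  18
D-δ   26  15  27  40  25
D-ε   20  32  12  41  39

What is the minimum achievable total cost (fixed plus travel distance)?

144

Open {D-α, D-γ}: assign each demand point to its cheapest open site.
  Z1→D-γ 18, Z2→D-γ 10, Z3→D-γ 30, Z4→D-α 21, Z5→D-α 16
  travel distance 95, fixed 49 → total 144.
Compare {D-α, D-δ}: travel distance 98 + fixed 48 = 146.
Compare {D-γ, D-ε}: travel distance 99 + fixed 47 = 146.
Compare {D-γ}: travel distance 128 + fixed 21 = 149.
All other subsets cost ≥ 146. Minimum total cost: 144.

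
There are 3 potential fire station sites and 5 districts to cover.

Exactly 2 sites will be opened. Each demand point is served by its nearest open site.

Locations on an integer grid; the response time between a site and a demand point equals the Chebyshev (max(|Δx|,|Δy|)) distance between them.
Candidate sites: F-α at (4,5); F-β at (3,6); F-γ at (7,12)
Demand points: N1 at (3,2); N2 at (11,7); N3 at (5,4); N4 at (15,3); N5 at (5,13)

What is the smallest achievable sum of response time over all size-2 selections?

Open {F-α, F-γ}.
  N1→F-α 3, N2→F-γ 5, N3→F-α 1, N4→F-γ 9, N5→F-γ 2  ⇒ total 20.
Compare {F-β, F-γ}: total 22.
Compare {F-α, F-β}: total 29.

20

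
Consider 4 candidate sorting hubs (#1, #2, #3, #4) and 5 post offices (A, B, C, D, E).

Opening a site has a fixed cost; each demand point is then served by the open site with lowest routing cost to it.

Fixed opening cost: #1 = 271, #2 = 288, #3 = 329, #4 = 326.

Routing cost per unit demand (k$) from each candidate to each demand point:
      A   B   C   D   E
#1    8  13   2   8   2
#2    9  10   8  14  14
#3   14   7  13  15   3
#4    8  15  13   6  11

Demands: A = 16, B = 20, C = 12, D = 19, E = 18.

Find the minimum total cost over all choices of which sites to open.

871

Open {#1}: assign each demand point to its cheapest open site.
  A→#1 16×8=128, B→#1 20×13=260, C→#1 12×2=24, D→#1 19×8=152, E→#1 18×2=36
  routing cost 600, fixed 271 → total 871.
Compare {#1, #3}: routing cost 480 + fixed 600 = 1080.
Compare {#1, #2}: routing cost 540 + fixed 559 = 1099.
Compare {#1, #4}: routing cost 562 + fixed 597 = 1159.
All other subsets cost ≥ 1080. Minimum total cost: 871.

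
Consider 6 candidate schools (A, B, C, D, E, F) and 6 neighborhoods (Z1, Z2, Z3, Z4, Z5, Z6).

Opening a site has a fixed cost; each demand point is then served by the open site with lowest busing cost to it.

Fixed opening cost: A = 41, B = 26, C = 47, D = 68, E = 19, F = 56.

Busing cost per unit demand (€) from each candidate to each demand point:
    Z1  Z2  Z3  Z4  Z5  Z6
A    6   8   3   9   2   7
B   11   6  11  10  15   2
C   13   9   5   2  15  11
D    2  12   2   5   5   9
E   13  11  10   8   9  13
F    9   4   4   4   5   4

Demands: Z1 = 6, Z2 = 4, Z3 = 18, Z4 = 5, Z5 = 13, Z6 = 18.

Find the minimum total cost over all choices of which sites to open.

Open {A, B}: assign each demand point to its cheapest open site.
  Z1→A 6×6=36, Z2→B 4×6=24, Z3→A 18×3=54, Z4→A 5×9=45, Z5→A 13×2=26, Z6→B 18×2=36
  busing cost 221, fixed 67 → total 288.
Compare {B, D}: busing cost 198 + fixed 94 = 292.
Compare {A, B, D}: busing cost 159 + fixed 135 = 294.
Compare {A, B, C}: busing cost 186 + fixed 114 = 300.
All other subsets cost ≥ 292. Minimum total cost: 288.

288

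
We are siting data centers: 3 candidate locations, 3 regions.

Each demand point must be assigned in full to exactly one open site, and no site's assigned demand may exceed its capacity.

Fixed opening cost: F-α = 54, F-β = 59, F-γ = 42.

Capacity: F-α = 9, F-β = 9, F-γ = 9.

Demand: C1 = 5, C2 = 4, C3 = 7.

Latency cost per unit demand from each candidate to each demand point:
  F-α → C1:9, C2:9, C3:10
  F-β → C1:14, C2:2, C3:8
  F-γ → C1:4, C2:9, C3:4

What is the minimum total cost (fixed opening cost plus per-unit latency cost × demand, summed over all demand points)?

205

Open {F-α, F-γ}; cheapest assignment that respects the capacities:
  F-α (cap 9, load 9): C1, C2 — cost 5×9 + 4×9 = 81
  F-γ (cap 9, load 7): C3 — cost 7×4 = 28
  Shipping 109, fixed 96 → total 205.
  Any other capacity-feasible assignment to {F-α, F-γ} ships for at least 109.
Compare {F-β, F-γ}: its best feasible assignment gives total 207.
Compare {F-α, F-β, F-γ}: its best feasible assignment gives total 236.
Every other set of open sites that can feasibly serve all demand totals ≥ 207 even under its best assignment. Minimum: 205.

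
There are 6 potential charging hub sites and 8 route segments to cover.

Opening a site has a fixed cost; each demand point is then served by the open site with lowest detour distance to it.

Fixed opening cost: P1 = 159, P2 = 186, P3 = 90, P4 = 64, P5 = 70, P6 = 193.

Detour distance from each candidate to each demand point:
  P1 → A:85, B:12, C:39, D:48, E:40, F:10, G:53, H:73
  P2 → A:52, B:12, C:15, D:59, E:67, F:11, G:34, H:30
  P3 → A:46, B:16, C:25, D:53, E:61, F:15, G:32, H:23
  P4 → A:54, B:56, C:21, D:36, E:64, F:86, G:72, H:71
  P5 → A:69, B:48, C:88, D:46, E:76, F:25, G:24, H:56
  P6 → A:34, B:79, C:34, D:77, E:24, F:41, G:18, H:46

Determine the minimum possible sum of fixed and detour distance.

361

Open {P3}: assign each demand point to its cheapest open site.
  A→P3 46, B→P3 16, C→P3 25, D→P3 53, E→P3 61, F→P3 15, G→P3 32, H→P3 23
  detour distance 271, fixed 90 → total 361.
Compare {P3, P4}: detour distance 250 + fixed 154 = 404.
Compare {P3, P5}: detour distance 256 + fixed 160 = 416.
Compare {P4, P5}: detour distance 328 + fixed 134 = 462.
All other subsets cost ≥ 404. Minimum total cost: 361.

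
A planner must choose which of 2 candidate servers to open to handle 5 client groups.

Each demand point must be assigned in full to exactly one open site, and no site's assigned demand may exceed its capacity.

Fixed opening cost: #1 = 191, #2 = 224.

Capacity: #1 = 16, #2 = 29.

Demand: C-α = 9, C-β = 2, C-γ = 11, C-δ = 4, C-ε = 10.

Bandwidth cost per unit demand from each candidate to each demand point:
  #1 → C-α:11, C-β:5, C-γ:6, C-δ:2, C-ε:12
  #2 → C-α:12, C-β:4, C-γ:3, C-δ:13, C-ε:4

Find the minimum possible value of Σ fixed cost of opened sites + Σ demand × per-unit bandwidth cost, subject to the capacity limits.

Open {#1, #2}; cheapest assignment that respects the capacities:
  #1 (cap 16, load 13): C-α, C-δ — cost 9×11 + 4×2 = 107
  #2 (cap 29, load 23): C-β, C-γ, C-ε — cost 2×4 + 11×3 + 10×4 = 81
  Shipping 188, fixed 415 → total 603.
  Any other capacity-feasible assignment to {#1, #2} ships for at least 188.
Total demand is 36 and no other set of sites has combined capacity ≥ 36, so {#1, #2} is the only feasible choice of open sites. Minimum: 603.

603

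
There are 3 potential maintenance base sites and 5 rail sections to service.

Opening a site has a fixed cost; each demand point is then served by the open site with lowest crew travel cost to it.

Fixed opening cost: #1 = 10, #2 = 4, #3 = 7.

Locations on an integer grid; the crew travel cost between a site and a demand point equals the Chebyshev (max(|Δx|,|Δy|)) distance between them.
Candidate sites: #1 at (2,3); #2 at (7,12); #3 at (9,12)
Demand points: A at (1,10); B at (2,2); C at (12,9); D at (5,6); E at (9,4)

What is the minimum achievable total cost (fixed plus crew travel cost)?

36

Open {#1, #2}: assign each demand point to its cheapest open site.
  A→#2 6, B→#1 1, C→#2 5, D→#1 3, E→#1 7
  crew travel cost 22, fixed 14 → total 36.
Compare {#1}: crew travel cost 28 + fixed 10 = 38.
Compare {#1, #3}: crew travel cost 21 + fixed 17 = 38.
Compare {#2}: crew travel cost 35 + fixed 4 = 39.
All other subsets cost ≥ 38. Minimum total cost: 36.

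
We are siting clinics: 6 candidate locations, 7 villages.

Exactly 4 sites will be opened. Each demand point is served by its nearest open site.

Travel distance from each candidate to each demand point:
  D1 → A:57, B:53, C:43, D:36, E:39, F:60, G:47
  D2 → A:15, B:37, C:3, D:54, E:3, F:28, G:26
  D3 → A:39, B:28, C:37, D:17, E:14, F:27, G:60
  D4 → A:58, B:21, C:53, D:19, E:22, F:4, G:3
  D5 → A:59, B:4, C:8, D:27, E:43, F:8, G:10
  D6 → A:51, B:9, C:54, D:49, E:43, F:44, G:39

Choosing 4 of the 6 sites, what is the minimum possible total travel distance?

Open {D2, D3, D4, D5}.
  A→D2 15, B→D5 4, C→D2 3, D→D3 17, E→D2 3, F→D4 4, G→D4 3  ⇒ total 49.
Compare {D1, D2, D4, D5}: total 51.
Compare {D2, D4, D5, D6}: total 51.
No size-4 selection does better; minimum is 49.

49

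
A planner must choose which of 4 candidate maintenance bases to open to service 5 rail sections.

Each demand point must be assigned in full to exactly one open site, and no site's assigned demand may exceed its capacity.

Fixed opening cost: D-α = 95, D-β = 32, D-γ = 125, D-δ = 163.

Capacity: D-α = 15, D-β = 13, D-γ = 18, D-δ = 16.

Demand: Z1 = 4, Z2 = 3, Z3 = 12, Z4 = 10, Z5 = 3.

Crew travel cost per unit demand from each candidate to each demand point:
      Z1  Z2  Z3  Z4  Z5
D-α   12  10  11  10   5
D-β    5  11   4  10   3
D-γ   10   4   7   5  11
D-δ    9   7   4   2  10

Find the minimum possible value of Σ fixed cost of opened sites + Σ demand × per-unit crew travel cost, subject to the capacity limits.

Open {D-α, D-β, D-γ}; cheapest assignment that respects the capacities:
  D-α (cap 15, load 3): Z5 — cost 3×5 = 15
  D-β (cap 13, load 12): Z3 — cost 12×4 = 48
  D-γ (cap 18, load 17): Z1, Z2, Z4 — cost 4×10 + 3×4 + 10×5 = 102
  Shipping 165, fixed 252 → total 417.
  Any other capacity-feasible assignment to {D-α, D-β, D-γ} ships for at least 165.
Compare {D-α, D-β, D-δ}: its best feasible assignment gives total 439.
Compare {D-β, D-γ, D-δ}: its best feasible assignment gives total 459.
Every other set of open sites that can feasibly serve all demand totals ≥ 439 even under its best assignment. Minimum: 417.

417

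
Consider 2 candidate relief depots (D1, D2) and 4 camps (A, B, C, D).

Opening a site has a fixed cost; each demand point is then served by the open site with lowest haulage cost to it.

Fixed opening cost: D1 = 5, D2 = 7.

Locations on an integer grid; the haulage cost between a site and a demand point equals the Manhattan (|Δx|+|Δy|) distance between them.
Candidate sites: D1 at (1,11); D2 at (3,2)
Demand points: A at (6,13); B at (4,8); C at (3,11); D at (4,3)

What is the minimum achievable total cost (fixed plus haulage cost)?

Open {D1, D2}: assign each demand point to its cheapest open site.
  A→D1 7, B→D1 6, C→D1 2, D→D2 2
  haulage cost 17, fixed 12 → total 29.
Compare {D1}: haulage cost 26 + fixed 5 = 31.
Compare {D2}: haulage cost 32 + fixed 7 = 39.

29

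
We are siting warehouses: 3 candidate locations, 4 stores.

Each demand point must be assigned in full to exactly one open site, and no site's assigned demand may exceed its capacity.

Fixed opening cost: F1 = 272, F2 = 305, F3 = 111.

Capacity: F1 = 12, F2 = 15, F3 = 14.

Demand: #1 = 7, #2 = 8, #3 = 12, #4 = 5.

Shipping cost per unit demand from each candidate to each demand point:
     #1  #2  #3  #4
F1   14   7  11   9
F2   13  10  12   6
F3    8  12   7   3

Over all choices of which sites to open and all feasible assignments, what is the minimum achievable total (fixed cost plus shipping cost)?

Open {F1, F2, F3}; cheapest assignment that respects the capacities:
  F1 (cap 12, load 8): #2 — cost 8×7 = 56
  F2 (cap 15, load 12): #1, #4 — cost 7×13 + 5×6 = 121
  F3 (cap 14, load 12): #3 — cost 12×7 = 84
  Shipping 261, fixed 688 → total 949.
  Any other capacity-feasible assignment to {F1, F2, F3} ships for at least 261.
Total demand is 32 and no other set of sites has combined capacity ≥ 32, so {F1, F2, F3} is the only feasible choice of open sites. Minimum: 949.

949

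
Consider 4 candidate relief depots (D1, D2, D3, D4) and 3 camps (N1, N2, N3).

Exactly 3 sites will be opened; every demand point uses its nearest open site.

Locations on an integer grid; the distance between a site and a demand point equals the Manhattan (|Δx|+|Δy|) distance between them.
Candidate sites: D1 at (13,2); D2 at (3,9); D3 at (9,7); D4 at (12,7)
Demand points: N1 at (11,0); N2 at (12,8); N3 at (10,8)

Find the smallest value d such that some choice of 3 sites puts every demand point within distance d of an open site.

Open {D1, D2, D3}.
  Farthest demand point is N1 at distance 4 (to D1); all others are ≤ 4.
With {D1, D2, D4} the worst case is 4.
With {D1, D3, D4} the worst case is 4.
No size-3 selection achieves below 4.

4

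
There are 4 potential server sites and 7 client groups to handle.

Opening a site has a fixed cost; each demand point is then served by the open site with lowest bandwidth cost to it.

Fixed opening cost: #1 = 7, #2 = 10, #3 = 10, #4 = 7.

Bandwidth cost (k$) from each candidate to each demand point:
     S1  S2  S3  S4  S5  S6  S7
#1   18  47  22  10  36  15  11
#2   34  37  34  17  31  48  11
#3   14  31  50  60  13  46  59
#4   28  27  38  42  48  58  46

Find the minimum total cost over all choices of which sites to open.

133

Open {#1, #3}: assign each demand point to its cheapest open site.
  S1→#3 14, S2→#3 31, S3→#1 22, S4→#1 10, S5→#3 13, S6→#1 15, S7→#1 11
  bandwidth cost 116, fixed 17 → total 133.
Compare {#1, #3, #4}: bandwidth cost 112 + fixed 24 = 136.
Compare {#1, #2, #3}: bandwidth cost 116 + fixed 27 = 143.
Compare {#1, #2, #3, #4}: bandwidth cost 112 + fixed 34 = 146.
All other subsets cost ≥ 136. Minimum total cost: 133.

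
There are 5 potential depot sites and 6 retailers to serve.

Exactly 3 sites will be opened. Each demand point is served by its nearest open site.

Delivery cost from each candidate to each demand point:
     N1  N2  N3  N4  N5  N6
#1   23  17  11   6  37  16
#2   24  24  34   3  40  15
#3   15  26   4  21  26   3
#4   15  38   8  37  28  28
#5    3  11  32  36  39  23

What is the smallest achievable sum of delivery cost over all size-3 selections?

Open {#2, #3, #5}.
  N1→#5 3, N2→#5 11, N3→#3 4, N4→#2 3, N5→#3 26, N6→#3 3  ⇒ total 50.
Compare {#1, #3, #5}: total 53.
Compare {#1, #2, #3}: total 68.
No size-3 selection does better; minimum is 50.

50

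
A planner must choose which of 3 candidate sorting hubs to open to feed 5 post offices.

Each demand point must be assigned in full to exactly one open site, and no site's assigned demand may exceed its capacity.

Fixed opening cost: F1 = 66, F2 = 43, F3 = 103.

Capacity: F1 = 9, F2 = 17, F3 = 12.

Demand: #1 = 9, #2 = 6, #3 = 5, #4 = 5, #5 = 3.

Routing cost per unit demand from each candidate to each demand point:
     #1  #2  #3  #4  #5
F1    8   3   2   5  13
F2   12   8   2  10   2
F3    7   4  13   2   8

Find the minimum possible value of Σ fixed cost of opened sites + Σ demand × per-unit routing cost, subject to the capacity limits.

Open {F2, F3}; cheapest assignment that respects the capacities:
  F2 (cap 17, load 17): #1, #3, #5 — cost 9×12 + 5×2 + 3×2 = 124
  F3 (cap 12, load 11): #2, #4 — cost 6×4 + 5×2 = 34
  Shipping 158, fixed 146 → total 304.
  Any other capacity-feasible assignment to {F2, F3} ships for at least 158.
Compare {F1, F2, F3}: its best feasible assignment gives total 334.
Every other set of open sites that can feasibly serve all demand totals ≥ 334 even under its best assignment. Minimum: 304.

304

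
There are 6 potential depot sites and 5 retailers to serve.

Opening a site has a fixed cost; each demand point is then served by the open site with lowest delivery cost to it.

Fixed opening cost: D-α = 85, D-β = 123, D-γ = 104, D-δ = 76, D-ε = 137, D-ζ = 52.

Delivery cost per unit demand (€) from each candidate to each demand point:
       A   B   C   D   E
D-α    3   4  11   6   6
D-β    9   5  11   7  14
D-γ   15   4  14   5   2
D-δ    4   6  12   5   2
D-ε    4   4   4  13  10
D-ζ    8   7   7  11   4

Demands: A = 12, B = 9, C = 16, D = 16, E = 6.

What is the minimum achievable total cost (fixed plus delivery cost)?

Open {D-δ, D-ζ}: assign each demand point to its cheapest open site.
  A→D-δ 12×4=48, B→D-δ 9×6=54, C→D-ζ 16×7=112, D→D-δ 16×5=80, E→D-δ 6×2=12
  delivery cost 306, fixed 128 → total 434.
Compare {D-α, D-ζ}: delivery cost 304 + fixed 137 = 441.
Compare {D-δ, D-ε}: delivery cost 240 + fixed 213 = 453.
Compare {D-δ}: delivery cost 386 + fixed 76 = 462.
All other subsets cost ≥ 441. Minimum total cost: 434.

434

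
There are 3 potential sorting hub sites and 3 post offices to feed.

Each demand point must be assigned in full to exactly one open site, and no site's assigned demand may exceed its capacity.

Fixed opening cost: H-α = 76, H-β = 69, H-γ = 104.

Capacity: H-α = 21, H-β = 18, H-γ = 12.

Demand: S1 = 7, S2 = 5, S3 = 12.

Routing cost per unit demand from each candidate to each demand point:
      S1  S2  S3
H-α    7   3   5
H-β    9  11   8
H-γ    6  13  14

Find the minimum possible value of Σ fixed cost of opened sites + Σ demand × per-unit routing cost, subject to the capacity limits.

Open {H-α, H-β}; cheapest assignment that respects the capacities:
  H-α (cap 21, load 17): S2, S3 — cost 5×3 + 12×5 = 75
  H-β (cap 18, load 7): S1 — cost 7×9 = 63
  Shipping 138, fixed 145 → total 283.
  Any other capacity-feasible assignment to {H-α, H-β} ships for at least 138.
Compare {H-α, H-γ}: its best feasible assignment gives total 297.
Compare {H-β, H-γ}: its best feasible assignment gives total 366.
Every other set of open sites that can feasibly serve all demand totals ≥ 297 even under its best assignment. Minimum: 283.

283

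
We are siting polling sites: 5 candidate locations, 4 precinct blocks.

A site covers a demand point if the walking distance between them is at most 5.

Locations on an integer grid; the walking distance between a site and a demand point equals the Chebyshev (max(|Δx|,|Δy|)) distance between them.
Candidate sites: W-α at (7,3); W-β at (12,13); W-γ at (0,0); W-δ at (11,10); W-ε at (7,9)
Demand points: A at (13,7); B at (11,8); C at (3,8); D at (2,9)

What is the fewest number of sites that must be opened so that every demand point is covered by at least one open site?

2

Coverage sets (demand points within 5 of each site):
  W-α: {B, C}
  W-β: {B}
  W-γ: {}
  W-δ: {A, B}
  W-ε: {B, C, D}
No single site covers all 4 demand points.
But {W-δ, W-ε} covers everything, so the minimum is 2.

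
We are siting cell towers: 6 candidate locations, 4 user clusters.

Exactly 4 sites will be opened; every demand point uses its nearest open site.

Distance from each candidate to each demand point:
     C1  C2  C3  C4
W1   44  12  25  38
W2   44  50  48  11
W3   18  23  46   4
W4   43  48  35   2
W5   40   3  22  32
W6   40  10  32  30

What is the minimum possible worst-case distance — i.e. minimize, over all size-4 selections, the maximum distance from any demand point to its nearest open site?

22

Open {W1, W2, W3, W5}.
  Farthest demand point is C3 at distance 22 (to W5); all others are ≤ 22.
With {W1, W3, W4, W5} the worst case is 22.
With {W1, W3, W5, W6} the worst case is 22.
No size-4 selection achieves below 22.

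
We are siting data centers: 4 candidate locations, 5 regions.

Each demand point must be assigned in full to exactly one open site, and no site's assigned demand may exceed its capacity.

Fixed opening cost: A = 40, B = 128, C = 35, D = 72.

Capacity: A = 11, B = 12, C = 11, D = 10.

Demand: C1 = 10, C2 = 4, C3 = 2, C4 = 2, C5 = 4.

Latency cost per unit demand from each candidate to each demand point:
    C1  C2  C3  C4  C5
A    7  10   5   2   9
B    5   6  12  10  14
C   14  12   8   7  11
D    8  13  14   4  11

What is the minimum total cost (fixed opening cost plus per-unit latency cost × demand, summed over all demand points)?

322

Open {A, B}; cheapest assignment that respects the capacities:
  A (cap 11, load 10): C2, C4, C5 — cost 4×10 + 2×2 + 4×9 = 80
  B (cap 12, load 12): C1, C3 — cost 10×5 + 2×12 = 74
  Shipping 154, fixed 168 → total 322.
  Any other capacity-feasible assignment to {A, B} ships for at least 154.
Compare {A, C, D}: its best feasible assignment gives total 323.
Compare {B, C}: its best feasible assignment gives total 341.
Every other set of open sites that can feasibly serve all demand totals ≥ 323 even under its best assignment. Minimum: 322.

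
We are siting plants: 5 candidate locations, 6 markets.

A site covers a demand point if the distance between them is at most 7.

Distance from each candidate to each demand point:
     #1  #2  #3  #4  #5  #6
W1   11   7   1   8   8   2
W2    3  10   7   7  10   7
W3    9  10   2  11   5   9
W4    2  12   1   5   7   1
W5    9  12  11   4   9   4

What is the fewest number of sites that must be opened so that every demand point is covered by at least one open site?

2

Coverage sets (demand points within 7 of each site):
  W1: {#2, #3, #6}
  W2: {#1, #3, #4, #6}
  W3: {#3, #5}
  W4: {#1, #3, #4, #5, #6}
  W5: {#4, #6}
No single site covers all 6 demand points.
But {W1, W4} covers everything, so the minimum is 2.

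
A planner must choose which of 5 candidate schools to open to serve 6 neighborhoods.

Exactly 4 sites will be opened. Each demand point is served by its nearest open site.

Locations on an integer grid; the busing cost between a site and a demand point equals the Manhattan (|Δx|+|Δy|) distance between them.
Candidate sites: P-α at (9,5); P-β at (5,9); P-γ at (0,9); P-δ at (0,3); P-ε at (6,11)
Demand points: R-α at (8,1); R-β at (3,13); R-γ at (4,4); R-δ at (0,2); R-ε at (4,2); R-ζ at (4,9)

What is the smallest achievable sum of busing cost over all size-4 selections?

22

Open {P-α, P-β, P-δ, P-ε}.
  R-α→P-α 5, R-β→P-ε 5, R-γ→P-δ 5, R-δ→P-δ 1, R-ε→P-δ 5, R-ζ→P-β 1  ⇒ total 22.
Compare {P-α, P-β, P-γ, P-δ}: total 23.
Compare {P-α, P-γ, P-δ, P-ε}: total 25.
No size-4 selection does better; minimum is 22.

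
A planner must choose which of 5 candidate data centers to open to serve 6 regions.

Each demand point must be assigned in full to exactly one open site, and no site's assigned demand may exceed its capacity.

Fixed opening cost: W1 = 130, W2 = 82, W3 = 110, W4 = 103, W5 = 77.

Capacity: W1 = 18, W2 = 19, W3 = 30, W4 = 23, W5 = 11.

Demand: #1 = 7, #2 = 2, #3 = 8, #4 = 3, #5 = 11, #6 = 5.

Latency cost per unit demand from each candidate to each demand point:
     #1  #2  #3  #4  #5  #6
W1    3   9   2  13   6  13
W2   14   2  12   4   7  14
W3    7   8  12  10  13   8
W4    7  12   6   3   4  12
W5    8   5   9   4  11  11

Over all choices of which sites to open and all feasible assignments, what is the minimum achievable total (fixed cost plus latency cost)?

Open {W1, W4}; cheapest assignment that respects the capacities:
  W1 (cap 18, load 17): #1, #2, #3 — cost 7×3 + 2×9 + 8×2 = 55
  W4 (cap 23, load 19): #4, #5, #6 — cost 3×3 + 11×4 + 5×12 = 113
  Shipping 168, fixed 233 → total 401.
  Any other capacity-feasible assignment to {W1, W4} ships for at least 168.
Compare {W3, W4}: its best feasible assignment gives total 419.
Compare {W1, W2}: its best feasible assignment gives total 426.
Every other set of open sites that can feasibly serve all demand totals ≥ 419 even under its best assignment. Minimum: 401.

401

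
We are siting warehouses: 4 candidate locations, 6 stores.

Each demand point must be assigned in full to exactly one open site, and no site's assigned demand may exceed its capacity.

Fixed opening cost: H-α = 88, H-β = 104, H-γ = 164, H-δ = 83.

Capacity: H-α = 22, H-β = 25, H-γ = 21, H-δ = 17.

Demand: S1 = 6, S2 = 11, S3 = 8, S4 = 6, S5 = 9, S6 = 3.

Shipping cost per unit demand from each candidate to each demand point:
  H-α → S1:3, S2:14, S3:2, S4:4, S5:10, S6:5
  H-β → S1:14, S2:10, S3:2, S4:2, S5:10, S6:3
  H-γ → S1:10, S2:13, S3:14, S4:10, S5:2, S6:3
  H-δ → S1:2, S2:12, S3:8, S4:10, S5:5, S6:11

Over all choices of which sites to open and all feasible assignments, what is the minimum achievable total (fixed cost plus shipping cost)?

Open {H-α, H-β}; cheapest assignment that respects the capacities:
  H-α (cap 22, load 18): S1, S5, S6 — cost 6×3 + 9×10 + 3×5 = 123
  H-β (cap 25, load 25): S2, S3, S4 — cost 11×10 + 8×2 + 6×2 = 138
  Shipping 261, fixed 192 → total 453.
  Any other capacity-feasible assignment to {H-α, H-β} ships for at least 261.
Compare {H-α, H-β, H-δ}: its best feasible assignment gives total 479.
Compare {H-β, H-γ}: its best feasible assignment gives total 493.
Every other set of open sites that can feasibly serve all demand totals ≥ 479 even under its best assignment. Minimum: 453.

453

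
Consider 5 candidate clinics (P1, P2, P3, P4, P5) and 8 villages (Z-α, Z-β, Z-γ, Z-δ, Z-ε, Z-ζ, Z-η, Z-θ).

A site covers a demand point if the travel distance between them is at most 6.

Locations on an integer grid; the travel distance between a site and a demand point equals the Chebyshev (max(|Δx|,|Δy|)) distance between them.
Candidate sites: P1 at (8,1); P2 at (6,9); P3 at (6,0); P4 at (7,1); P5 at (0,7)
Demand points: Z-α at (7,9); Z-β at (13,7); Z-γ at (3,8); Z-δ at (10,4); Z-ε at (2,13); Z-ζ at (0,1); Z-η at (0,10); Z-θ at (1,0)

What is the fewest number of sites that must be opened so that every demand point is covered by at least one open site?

Coverage sets (demand points within 6 of each site):
  P1: {Z-β, Z-δ}
  P2: {Z-α, Z-γ, Z-δ, Z-ε, Z-η}
  P3: {Z-δ, Z-ζ, Z-θ}
  P4: {Z-β, Z-δ, Z-θ}
  P5: {Z-γ, Z-ε, Z-ζ, Z-η}
No 2 sites suffice: every size-2 union leaves at least one demand point uncovered.
But {P1, P2, P3} covers everything, so the minimum is 3.

3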